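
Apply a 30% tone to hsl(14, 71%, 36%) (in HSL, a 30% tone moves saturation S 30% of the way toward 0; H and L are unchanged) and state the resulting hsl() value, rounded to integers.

S moves 30% from 71 toward 0: 71 − 21.3 = 49.7 → 50.
H and L are unchanged.

hsl(14, 50%, 36%)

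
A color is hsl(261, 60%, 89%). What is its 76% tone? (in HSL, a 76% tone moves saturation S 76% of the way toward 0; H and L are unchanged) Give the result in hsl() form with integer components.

S moves 76% from 60 toward 0: 60 − 45.6 = 14.4 → 14.
H and L are unchanged.

hsl(261, 14%, 89%)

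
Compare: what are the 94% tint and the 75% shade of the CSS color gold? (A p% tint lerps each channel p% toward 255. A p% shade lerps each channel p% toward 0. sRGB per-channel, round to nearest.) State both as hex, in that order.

CSS gold is rgb(255, 215, 0).
94% tint:
  R: 255 + 0.94×(255−255) = 255 + 0 = 255 → 255
  G: 215 + 0.94×(255−215) = 215 + 37.6 = 252.6 → 253
  B: 0 + 0.94×(255−0) = 0 + 239.7 = 239.7 → 240
  → #fffdf0
75% shade:
  R: 255 + 0.75×(0−255) = 255 − 191.25 = 63.75 → 64
  G: 215 + 0.75×(0−215) = 215 − 161.25 = 53.75 → 54
  B: 0 + 0.75×(0−0) = 0 + 0 = 0 → 0
  → #403600

#fffdf0, #403600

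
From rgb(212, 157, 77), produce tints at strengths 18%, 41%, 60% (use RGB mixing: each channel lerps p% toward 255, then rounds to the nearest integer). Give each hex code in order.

#DCAF6D, #E6C596, #EED8B8

18%: (212 + 7.74 = 219.74→220, 157 + 17.64 = 174.64→175, 77 + 32.04 = 109.04→109) → #DCAF6D
41%: (212 + 17.63 = 229.63→230, 157 + 40.18 = 197.18→197, 77 + 72.98 = 149.98→150) → #E6C596
60%: (212 + 25.8 = 237.8→238, 157 + 58.8 = 215.8→216, 77 + 106.8 = 183.8→184) → #EED8B8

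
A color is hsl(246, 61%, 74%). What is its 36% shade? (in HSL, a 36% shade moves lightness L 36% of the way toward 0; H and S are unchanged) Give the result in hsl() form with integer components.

hsl(246, 61%, 47%)

L moves 36% from 74 toward 0: 74 − 26.64 = 47.36 → 47.
H and S are unchanged.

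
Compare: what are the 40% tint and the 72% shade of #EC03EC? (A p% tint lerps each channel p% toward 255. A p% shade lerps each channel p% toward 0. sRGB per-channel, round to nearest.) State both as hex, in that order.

#F468F4, #420142

#EC03EC is rgb(236, 3, 236).
40% tint:
  R: 236 + 7.6 = 243.6 → 244
  G: 3 + 100.8 = 103.8 → 104
  B: 236 + 0.4×(255−236) = 236 + 7.6 = 243.6 → 244
  → #F468F4
72% shade:
  R: 236 − 169.92 = 66.08 → 66
  G: 3 − 2.16 = 0.84 → 1
  B: 236 − 169.92 = 66.08 → 66
  → #420142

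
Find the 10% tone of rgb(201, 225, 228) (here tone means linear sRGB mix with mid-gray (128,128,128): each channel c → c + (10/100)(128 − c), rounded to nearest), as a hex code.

#c2d7da

Lerp each channel 10% toward 128:
  R: 201 + 0.1×(128−201) = 201 − 7.3 = 193.7 → 194
  G: 225 − 9.7 = 215.3 → 215
  B: 228 + 0.1×(128−228) = 228 − 10 = 218 → 218
rgb(194, 215, 218) = #c2d7da.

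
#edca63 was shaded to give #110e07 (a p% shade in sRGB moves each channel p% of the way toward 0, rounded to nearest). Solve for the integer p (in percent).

#edca63 is rgb(237, 202, 99); #110e07 is rgb(17, 14, 7).
On the R channel (widest range): 17 ≈ 237 + (p/100)(0 − 237), so p ≈ 100×(17 − 237)/(0 − 237) = -22000/-237 = 92.83.
p = 93 reproduces all three channels after rounding.

93%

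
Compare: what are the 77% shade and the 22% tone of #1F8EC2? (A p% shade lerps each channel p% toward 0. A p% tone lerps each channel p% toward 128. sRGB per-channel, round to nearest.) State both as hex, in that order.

#1F8EC2 is rgb(31, 142, 194).
77% shade:
  R: 31 + 0.77×(0−31) = 31 − 23.87 = 7.13 → 7
  G: 142 − 109.34 = 32.66 → 33
  B: 194 − 149.38 = 44.62 → 45
  → #07212D
22% tone:
  R: 31 + 0.22×(128−31) = 31 + 21.34 = 52.34 → 52
  G: 142 + 0.22×(128−142) = 142 − 3.08 = 138.92 → 139
  B: 194 − 14.52 = 179.48 → 179
  → #348BB3

#07212D, #348BB3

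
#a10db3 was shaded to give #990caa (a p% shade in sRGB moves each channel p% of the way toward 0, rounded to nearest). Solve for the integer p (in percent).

5%

#a10db3 is rgb(161, 13, 179); #990caa is rgb(153, 12, 170).
On the B channel (widest range): 170 ≈ 179 + (p/100)(0 − 179), so p ≈ 100×(170 − 179)/(0 − 179) = -900/-179 = 5.03.
p = 5 reproduces all three channels after rounding.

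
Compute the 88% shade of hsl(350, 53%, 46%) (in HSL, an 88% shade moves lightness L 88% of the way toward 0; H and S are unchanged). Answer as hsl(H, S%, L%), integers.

L moves 88% from 46 toward 0: 46 − 40.48 = 5.52 → 6.
H and S are unchanged.

hsl(350, 53%, 6%)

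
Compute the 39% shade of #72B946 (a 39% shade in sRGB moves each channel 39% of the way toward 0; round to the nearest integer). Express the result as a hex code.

#46712B

#72B946 is rgb(114, 185, 70).
Per channel, c → c + 0.39(0 − c):
  R: 114 + 0.39×(0−114) = 114 − 44.46 = 69.54 → 70
  G: 185 − 72.15 = 112.85 → 113
  B: 70 + 0.39×(0−70) = 70 − 27.3 = 42.7 → 43
rgb(70, 113, 43) = #46712B.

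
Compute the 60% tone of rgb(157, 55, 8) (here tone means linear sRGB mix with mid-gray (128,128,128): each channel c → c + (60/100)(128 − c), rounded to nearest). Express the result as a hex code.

Per channel, c → c + 0.6(128 − c):
  R: 157 − 17.4 = 139.6 → 140
  G: 55 + 43.8 = 98.8 → 99
  B: 8 + 0.6×(128−8) = 8 + 72 = 80 → 80
rgb(140, 99, 80) = #8C6350.

#8C6350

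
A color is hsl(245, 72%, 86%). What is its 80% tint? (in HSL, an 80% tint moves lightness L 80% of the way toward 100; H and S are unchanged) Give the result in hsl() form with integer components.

L moves 80% from 86 toward 100: 86 + 11.2 = 97.2 → 97.
H and S are unchanged.

hsl(245, 72%, 97%)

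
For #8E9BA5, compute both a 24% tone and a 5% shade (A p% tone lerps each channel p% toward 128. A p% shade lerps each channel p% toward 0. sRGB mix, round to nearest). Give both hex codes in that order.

#8B959C, #87939D

#8E9BA5 is rgb(142, 155, 165).
24% tone:
  R: 142 + 0.24×(128−142) = 142 − 3.36 = 138.64 → 139
  G: 155 − 6.48 = 148.52 → 149
  B: 165 + 0.24×(128−165) = 165 − 8.88 = 156.12 → 156
  → #8B959C
5% shade:
  R: 142 − 7.1 = 134.9 → 135
  G: 155 − 7.75 = 147.25 → 147
  B: 165 + 0.05×(0−165) = 165 − 8.25 = 156.75 → 157
  → #87939D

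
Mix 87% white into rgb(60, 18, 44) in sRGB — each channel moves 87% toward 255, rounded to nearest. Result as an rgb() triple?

rgb(230, 224, 228)

Per channel, c → c + 0.87(255 − c):
  R: 60 + 169.65 = 229.65 → 230
  G: 18 + 0.87×(255−18) = 18 + 206.19 = 224.19 → 224
  B: 44 + 0.87×(255−44) = 44 + 183.57 = 227.57 → 228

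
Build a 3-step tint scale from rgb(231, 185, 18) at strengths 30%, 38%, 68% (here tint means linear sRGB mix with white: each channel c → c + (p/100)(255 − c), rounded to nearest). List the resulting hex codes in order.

#eece59, #f0d46c, #f7e9b3

30%: (231 + 7.2 = 238.2→238, 185 + 21 = 206→206, 18 + 71.1 = 89.1→89) → #eece59
38%: (231 + 9.12 = 240.12→240, 185 + 26.6 = 211.6→212, 18 + 90.06 = 108.06→108) → #f0d46c
68%: (231 + 16.32 = 247.32→247, 185 + 47.6 = 232.6→233, 18 + 161.16 = 179.16→179) → #f7e9b3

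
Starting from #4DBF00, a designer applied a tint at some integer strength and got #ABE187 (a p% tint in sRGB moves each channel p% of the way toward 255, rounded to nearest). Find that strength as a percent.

53%

#4DBF00 is rgb(77, 191, 0); #ABE187 is rgb(171, 225, 135).
On the B channel (widest range): 135 ≈ 0 + (p/100)(255 − 0), so p ≈ 100×(135 − 0)/(255 − 0) = 13500/255 = 52.94.
p = 53 reproduces all three channels after rounding.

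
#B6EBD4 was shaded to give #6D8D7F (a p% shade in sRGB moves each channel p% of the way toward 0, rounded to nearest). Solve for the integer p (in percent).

#B6EBD4 is rgb(182, 235, 212); #6D8D7F is rgb(109, 141, 127).
On the G channel (widest range): 141 ≈ 235 + (p/100)(0 − 235), so p ≈ 100×(141 − 235)/(0 − 235) = -9400/-235 = 40.00.
p = 40 reproduces all three channels after rounding.

40%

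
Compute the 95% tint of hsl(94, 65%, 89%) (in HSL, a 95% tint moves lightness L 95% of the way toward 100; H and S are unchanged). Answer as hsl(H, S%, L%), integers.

hsl(94, 65%, 99%)

L moves 95% from 89 toward 100: 89 + 10.45 = 99.45 → 99.
H and S are unchanged.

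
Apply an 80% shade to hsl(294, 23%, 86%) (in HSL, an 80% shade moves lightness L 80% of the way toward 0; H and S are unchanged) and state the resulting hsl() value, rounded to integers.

L moves 80% from 86 toward 0: 86 − 68.8 = 17.2 → 17.
H and S are unchanged.

hsl(294, 23%, 17%)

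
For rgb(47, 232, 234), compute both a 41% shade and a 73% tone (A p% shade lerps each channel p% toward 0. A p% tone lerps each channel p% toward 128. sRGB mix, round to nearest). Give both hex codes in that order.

41% shade:
  R: 47 + 0.41×(0−47) = 47 − 19.27 = 27.73 → 28
  G: 232 − 95.12 = 136.88 → 137
  B: 234 − 95.94 = 138.06 → 138
  → #1C898A
73% tone:
  R: 47 + 59.13 = 106.13 → 106
  G: 232 + 0.73×(128−232) = 232 − 75.92 = 156.08 → 156
  B: 234 − 77.38 = 156.62 → 157
  → #6A9C9D

#1C898A, #6A9C9D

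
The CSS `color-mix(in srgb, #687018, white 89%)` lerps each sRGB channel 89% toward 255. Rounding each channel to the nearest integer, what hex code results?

#eeefe6

#687018 is rgb(104, 112, 24).
Per channel, c → c + 0.89(255 − c):
  R: 104 + 0.89×(255−104) = 104 + 134.39 = 238.39 → 238
  G: 112 + 0.89×(255−112) = 112 + 127.27 = 239.27 → 239
  B: 24 + 0.89×(255−24) = 24 + 205.59 = 229.59 → 230
rgb(238, 239, 230) = #eeefe6.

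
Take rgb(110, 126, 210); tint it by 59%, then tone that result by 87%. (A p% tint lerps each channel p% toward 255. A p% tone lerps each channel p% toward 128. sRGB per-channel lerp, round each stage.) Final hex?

Lerp each channel 59% toward 255:
  R: 110 + 0.59×(255−110) = 110 + 85.55 = 195.55 → 196
  G: 126 + 0.59×(255−126) = 126 + 76.11 = 202.11 → 202
  B: 210 + 0.59×(255−210) = 210 + 26.55 = 236.55 → 237
After the tint: rgb(196, 202, 237) = #C4CAED.
Lerp each channel 87% toward 128:
  R: 196 + 0.87×(128−196) = 196 − 59.16 = 136.84 → 137
  G: 202 + 0.87×(128−202) = 202 − 64.38 = 137.62 → 138
  B: 237 + 0.87×(128−237) = 237 − 94.83 = 142.17 → 142
rgb(137, 138, 142) = #898A8E.

#898A8E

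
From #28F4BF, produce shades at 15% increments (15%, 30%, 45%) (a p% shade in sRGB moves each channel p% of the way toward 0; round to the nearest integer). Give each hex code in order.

#28F4BF is rgb(40, 244, 191).
15%: (40 − 6 = 34→34, 244 − 36.6 = 207.4→207, 191 − 28.65 = 162.35→162) → #22CFA2
30%: (40 − 12 = 28→28, 244 − 73.2 = 170.8→171, 191 − 57.3 = 133.7→134) → #1CAB86
45%: (40 − 18 = 22→22, 244 − 109.8 = 134.2→134, 191 − 85.95 = 105.05→105) → #168669

#22CFA2, #1CAB86, #168669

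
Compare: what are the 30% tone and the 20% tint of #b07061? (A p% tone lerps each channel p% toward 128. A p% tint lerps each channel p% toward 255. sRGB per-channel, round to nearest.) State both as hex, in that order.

#a2756a, #c08d81

#b07061 is rgb(176, 112, 97).
30% tone:
  R: 176 − 14.4 = 161.6 → 162
  G: 112 + 0.3×(128−112) = 112 + 4.8 = 116.8 → 117
  B: 97 + 0.3×(128−97) = 97 + 9.3 = 106.3 → 106
  → #a2756a
20% tint:
  R: 176 + 15.8 = 191.8 → 192
  G: 112 + 28.6 = 140.6 → 141
  B: 97 + 0.2×(255−97) = 97 + 31.6 = 128.6 → 129
  → #c08d81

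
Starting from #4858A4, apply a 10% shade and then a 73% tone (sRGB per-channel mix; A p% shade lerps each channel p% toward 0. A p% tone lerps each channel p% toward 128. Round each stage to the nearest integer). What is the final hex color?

#4858A4 is rgb(72, 88, 164).
Lerp each channel 10% toward 0:
  R: 72 + 0.1×(0−72) = 72 − 7.2 = 64.8 → 65
  G: 88 − 8.8 = 79.2 → 79
  B: 164 + 0.1×(0−164) = 164 − 16.4 = 147.6 → 148
After the shade: rgb(65, 79, 148) = #414F94.
Lerp each channel 73% toward 128:
  R: 65 + 45.99 = 110.99 → 111
  G: 79 + 0.73×(128−79) = 79 + 35.77 = 114.77 → 115
  B: 148 + 0.73×(128−148) = 148 − 14.6 = 133.4 → 133
rgb(111, 115, 133) = #6F7385.

#6F7385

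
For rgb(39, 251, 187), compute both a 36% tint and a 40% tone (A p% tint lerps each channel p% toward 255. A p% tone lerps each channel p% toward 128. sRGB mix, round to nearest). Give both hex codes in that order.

#75FCD3, #4BCAA3

36% tint:
  R: 39 + 77.76 = 116.76 → 117
  G: 251 + 1.44 = 252.44 → 252
  B: 187 + 24.48 = 211.48 → 211
  → #75FCD3
40% tone:
  R: 39 + 0.4×(128−39) = 39 + 35.6 = 74.6 → 75
  G: 251 − 49.2 = 201.8 → 202
  B: 187 + 0.4×(128−187) = 187 − 23.6 = 163.4 → 163
  → #4BCAA3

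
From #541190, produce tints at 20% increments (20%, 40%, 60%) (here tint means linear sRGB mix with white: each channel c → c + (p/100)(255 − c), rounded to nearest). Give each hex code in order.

#541190 is rgb(84, 17, 144).
20%: (84 + 34.2 = 118.2→118, 17 + 47.6 = 64.6→65, 144 + 22.2 = 166.2→166) → #7641A6
40%: (84 + 68.4 = 152.4→152, 17 + 95.2 = 112.2→112, 144 + 44.4 = 188.4→188) → #9870BC
60%: (84 + 102.6 = 186.6→187, 17 + 142.8 = 159.8→160, 144 + 66.6 = 210.6→211) → #BBA0D3

#7641A6, #9870BC, #BBA0D3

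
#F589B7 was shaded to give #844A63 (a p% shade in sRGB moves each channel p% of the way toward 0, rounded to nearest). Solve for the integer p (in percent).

#F589B7 is rgb(245, 137, 183); #844A63 is rgb(132, 74, 99).
On the R channel (widest range): 132 ≈ 245 + (p/100)(0 − 245), so p ≈ 100×(132 − 245)/(0 − 245) = -11300/-245 = 46.12.
p = 46 reproduces all three channels after rounding.

46%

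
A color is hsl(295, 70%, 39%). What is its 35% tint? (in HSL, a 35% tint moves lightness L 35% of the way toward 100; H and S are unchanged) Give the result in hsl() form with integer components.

L moves 35% from 39 toward 100: 39 + 21.35 = 60.35 → 60.
H and S are unchanged.

hsl(295, 70%, 60%)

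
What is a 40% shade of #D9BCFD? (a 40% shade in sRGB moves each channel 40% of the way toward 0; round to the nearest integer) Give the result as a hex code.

#D9BCFD is rgb(217, 188, 253).
A 40% shade moves each channel 40% toward 0:
  R: 217 + 0.4×(0−217) = 217 − 86.8 = 130.2 → 130
  G: 188 − 75.2 = 112.8 → 113
  B: 253 − 101.2 = 151.8 → 152
rgb(130, 113, 152) = #827198.

#827198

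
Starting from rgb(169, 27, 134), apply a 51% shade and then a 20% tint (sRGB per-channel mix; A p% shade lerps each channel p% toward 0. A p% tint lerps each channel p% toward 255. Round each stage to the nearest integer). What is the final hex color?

A 51% shade moves each channel 51% toward 0:
  R: 169 + 0.51×(0−169) = 169 − 86.19 = 82.81 → 83
  G: 27 − 13.77 = 13.23 → 13
  B: 134 + 0.51×(0−134) = 134 − 68.34 = 65.66 → 66
After the shade: rgb(83, 13, 66) = #530d42.
A 20% tint moves each channel 20% toward 255:
  R: 83 + 0.2×(255−83) = 83 + 34.4 = 117.4 → 117
  G: 13 + 0.2×(255−13) = 13 + 48.4 = 61.4 → 61
  B: 66 + 0.2×(255−66) = 66 + 37.8 = 103.8 → 104
rgb(117, 61, 104) = #753d68.

#753d68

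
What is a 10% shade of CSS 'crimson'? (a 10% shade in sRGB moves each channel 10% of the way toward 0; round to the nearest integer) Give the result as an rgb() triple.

rgb(198, 18, 54)

CSS crimson is rgb(220, 20, 60).
Per channel, c → c + 0.1(0 − c):
  R: 220 + 0.1×(0−220) = 220 − 22 = 198 → 198
  G: 20 + 0.1×(0−20) = 20 − 2 = 18 → 18
  B: 60 − 6 = 54 → 54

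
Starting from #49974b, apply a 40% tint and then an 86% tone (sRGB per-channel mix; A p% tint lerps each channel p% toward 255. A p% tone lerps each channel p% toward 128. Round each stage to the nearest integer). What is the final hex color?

#49974b is rgb(73, 151, 75).
A 40% tint moves each channel 40% toward 255:
  R: 73 + 72.8 = 145.8 → 146
  G: 151 + 0.4×(255−151) = 151 + 41.6 = 192.6 → 193
  B: 75 + 72 = 147 → 147
After the tint: rgb(146, 193, 147) = #92c193.
Per channel, c → c + 0.86(128 − c):
  R: 146 + 0.86×(128−146) = 146 − 15.48 = 130.52 → 131
  G: 193 − 55.9 = 137.1 → 137
  B: 147 − 16.34 = 130.66 → 131
rgb(131, 137, 131) = #838983.

#838983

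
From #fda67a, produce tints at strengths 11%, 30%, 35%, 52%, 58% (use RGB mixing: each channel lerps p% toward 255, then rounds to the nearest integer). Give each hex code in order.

#fdb089, #fec1a2, #fec5a9, #fed4bf, #fedac7

#fda67a is rgb(253, 166, 122).
11%: (253→253, 166 + 9.79 = 175.79→176, 122 + 14.63 = 136.63→137) → #fdb089
30%: (253 + 0.6 = 253.6→254, 166 + 26.7 = 192.7→193, 122 + 39.9 = 161.9→162) → #fec1a2
35%: (253 + 0.7 = 253.7→254, 166 + 31.15 = 197.15→197, 122 + 46.55 = 168.55→169) → #fec5a9
52%: (253 + 1.04 = 254.04→254, 166 + 46.28 = 212.28→212, 122 + 69.16 = 191.16→191) → #fed4bf
58%: (253 + 1.16 = 254.16→254, 166 + 51.62 = 217.62→218, 122 + 77.14 = 199.14→199) → #fedac7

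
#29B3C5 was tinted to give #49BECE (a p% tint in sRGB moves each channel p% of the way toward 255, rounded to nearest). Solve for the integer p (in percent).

15%

#29B3C5 is rgb(41, 179, 197); #49BECE is rgb(73, 190, 206).
On the R channel (widest range): 73 ≈ 41 + (p/100)(255 − 41), so p ≈ 100×(73 − 41)/(255 − 41) = 3200/214 = 14.95.
p = 15 reproduces all three channels after rounding.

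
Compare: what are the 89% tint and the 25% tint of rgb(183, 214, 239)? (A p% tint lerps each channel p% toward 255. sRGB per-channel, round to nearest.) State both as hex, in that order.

#F7FAFD, #C9E0F3

89% tint:
  R: 183 + 0.89×(255−183) = 183 + 64.08 = 247.08 → 247
  G: 214 + 0.89×(255−214) = 214 + 36.49 = 250.49 → 250
  B: 239 + 0.89×(255−239) = 239 + 14.24 = 253.24 → 253
  → #F7FAFD
25% tint:
  R: 183 + 18 = 201 → 201
  G: 214 + 0.25×(255−214) = 214 + 10.25 = 224.25 → 224
  B: 239 + 0.25×(255−239) = 239 + 4 = 243 → 243
  → #C9E0F3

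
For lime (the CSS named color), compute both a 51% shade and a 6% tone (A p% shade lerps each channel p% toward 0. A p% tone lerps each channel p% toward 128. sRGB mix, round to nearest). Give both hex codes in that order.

CSS lime is rgb(0, 255, 0).
51% shade:
  R: 0 + 0 = 0 → 0
  G: 255 + 0.51×(0−255) = 255 − 130.05 = 124.95 → 125
  B: 0 + 0.51×(0−0) = 0 + 0 = 0 → 0
  → #007D00
6% tone:
  R: 0 + 0.06×(128−0) = 0 + 7.68 = 7.68 → 8
  G: 255 + 0.06×(128−255) = 255 − 7.62 = 247.38 → 247
  B: 0 + 7.68 = 7.68 → 8
  → #08F708

#007D00, #08F708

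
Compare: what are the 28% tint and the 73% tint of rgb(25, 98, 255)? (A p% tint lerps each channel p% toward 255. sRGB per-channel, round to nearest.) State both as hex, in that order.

#598eff, #c1d5ff

28% tint:
  R: 25 + 64.4 = 89.4 → 89
  G: 98 + 43.96 = 141.96 → 142
  B: 255 + 0.28×(255−255) = 255 + 0 = 255 → 255
  → #598eff
73% tint:
  R: 25 + 167.9 = 192.9 → 193
  G: 98 + 114.61 = 212.61 → 213
  B: 255 + 0 = 255 → 255
  → #c1d5ff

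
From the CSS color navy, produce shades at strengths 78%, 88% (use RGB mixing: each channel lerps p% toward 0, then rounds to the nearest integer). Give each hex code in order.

CSS navy is rgb(0, 0, 128).
78%: (0→0, 0→0, 128 − 99.84 = 28.16→28) → #00001C
88%: (0→0, 0→0, 128 − 112.64 = 15.36→15) → #00000F

#00001C, #00000F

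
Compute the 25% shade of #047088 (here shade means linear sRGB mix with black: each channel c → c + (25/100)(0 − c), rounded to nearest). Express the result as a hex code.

#035466

#047088 is rgb(4, 112, 136).
Lerp each channel 25% toward 0:
  R: 4 + 0.25×(0−4) = 4 − 1 = 3 → 3
  G: 112 − 28 = 84 → 84
  B: 136 + 0.25×(0−136) = 136 − 34 = 102 → 102
rgb(3, 84, 102) = #035466.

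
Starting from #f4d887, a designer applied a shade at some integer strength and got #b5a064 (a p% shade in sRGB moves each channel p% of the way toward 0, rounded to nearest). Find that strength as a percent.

#f4d887 is rgb(244, 216, 135); #b5a064 is rgb(181, 160, 100).
On the R channel (widest range): 181 ≈ 244 + (p/100)(0 − 244), so p ≈ 100×(181 − 244)/(0 − 244) = -6300/-244 = 25.82.
p = 26 reproduces all three channels after rounding.

26%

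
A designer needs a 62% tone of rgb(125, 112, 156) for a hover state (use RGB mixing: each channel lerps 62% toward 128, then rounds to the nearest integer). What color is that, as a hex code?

#7F7A8B

A 62% tone moves each channel 62% toward 128:
  R: 125 + 0.62×(128−125) = 125 + 1.86 = 126.86 → 127
  G: 112 + 0.62×(128−112) = 112 + 9.92 = 121.92 → 122
  B: 156 − 17.36 = 138.64 → 139
rgb(127, 122, 139) = #7F7A8B.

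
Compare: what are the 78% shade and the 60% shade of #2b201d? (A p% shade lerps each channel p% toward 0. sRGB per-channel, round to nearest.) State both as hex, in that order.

#2b201d is rgb(43, 32, 29).
78% shade:
  R: 43 − 33.54 = 9.46 → 9
  G: 32 + 0.78×(0−32) = 32 − 24.96 = 7.04 → 7
  B: 29 + 0.78×(0−29) = 29 − 22.62 = 6.38 → 6
  → #090706
60% shade:
  R: 43 + 0.6×(0−43) = 43 − 25.8 = 17.2 → 17
  G: 32 − 19.2 = 12.8 → 13
  B: 29 + 0.6×(0−29) = 29 − 17.4 = 11.6 → 12
  → #110d0c

#090706, #110d0c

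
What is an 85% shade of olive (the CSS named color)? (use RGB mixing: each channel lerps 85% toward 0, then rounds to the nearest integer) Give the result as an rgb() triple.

rgb(19, 19, 0)

CSS olive is rgb(128, 128, 0).
Lerp each channel 85% toward 0:
  R: 128 − 108.8 = 19.2 → 19
  G: 128 + 0.85×(0−128) = 128 − 108.8 = 19.2 → 19
  B: 0 + 0.85×(0−0) = 0 + 0 = 0 → 0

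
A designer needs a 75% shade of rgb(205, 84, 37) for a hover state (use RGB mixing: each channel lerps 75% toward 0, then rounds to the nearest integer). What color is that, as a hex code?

#331509

A 75% shade moves each channel 75% toward 0:
  R: 205 + 0.75×(0−205) = 205 − 153.75 = 51.25 → 51
  G: 84 + 0.75×(0−84) = 84 − 63 = 21 → 21
  B: 37 − 27.75 = 9.25 → 9
rgb(51, 21, 9) = #331509.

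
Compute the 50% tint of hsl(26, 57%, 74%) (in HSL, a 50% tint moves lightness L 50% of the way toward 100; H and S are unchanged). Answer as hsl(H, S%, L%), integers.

hsl(26, 57%, 87%)

L moves 50% from 74 toward 100: 74 + 13 = 87 → 87.
H and S are unchanged.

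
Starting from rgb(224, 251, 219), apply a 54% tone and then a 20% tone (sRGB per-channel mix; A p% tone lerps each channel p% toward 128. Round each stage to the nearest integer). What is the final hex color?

#a3aea2

Lerp each channel 54% toward 128:
  R: 224 + 0.54×(128−224) = 224 − 51.84 = 172.16 → 172
  G: 251 − 66.42 = 184.58 → 185
  B: 219 − 49.14 = 169.86 → 170
After the tone: rgb(172, 185, 170) = #acb9aa.
Lerp each channel 20% toward 128:
  R: 172 − 8.8 = 163.2 → 163
  G: 185 − 11.4 = 173.6 → 174
  B: 170 + 0.2×(128−170) = 170 − 8.4 = 161.6 → 162
rgb(163, 174, 162) = #a3aea2.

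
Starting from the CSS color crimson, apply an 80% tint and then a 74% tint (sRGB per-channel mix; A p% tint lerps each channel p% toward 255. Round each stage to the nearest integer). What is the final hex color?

CSS crimson is rgb(220, 20, 60).
Lerp each channel 80% toward 255:
  R: 220 + 0.8×(255−220) = 220 + 28 = 248 → 248
  G: 20 + 188 = 208 → 208
  B: 60 + 0.8×(255−60) = 60 + 156 = 216 → 216
After the tint: rgb(248, 208, 216) = #f8d0d8.
Lerp each channel 74% toward 255:
  R: 248 + 5.18 = 253.18 → 253
  G: 208 + 0.74×(255−208) = 208 + 34.78 = 242.78 → 243
  B: 216 + 0.74×(255−216) = 216 + 28.86 = 244.86 → 245
rgb(253, 243, 245) = #fdf3f5.

#fdf3f5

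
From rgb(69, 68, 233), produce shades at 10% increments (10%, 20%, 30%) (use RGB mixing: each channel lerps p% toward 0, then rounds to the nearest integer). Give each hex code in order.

#3e3dd2, #3736ba, #3030a3

10%: (69 − 6.9 = 62.1→62, 68 − 6.8 = 61.2→61, 233 − 23.3 = 209.7→210) → #3e3dd2
20%: (69 − 13.8 = 55.2→55, 68 − 13.6 = 54.4→54, 233 − 46.6 = 186.4→186) → #3736ba
30%: (69 − 20.7 = 48.3→48, 68 − 20.4 = 47.6→48, 233 − 69.9 = 163.1→163) → #3030a3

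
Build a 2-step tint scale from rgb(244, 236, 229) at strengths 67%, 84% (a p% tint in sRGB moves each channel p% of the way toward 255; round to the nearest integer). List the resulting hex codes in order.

67%: (244 + 7.37 = 251.37→251, 236 + 12.73 = 248.73→249, 229 + 17.42 = 246.42→246) → #fbf9f6
84%: (244 + 9.24 = 253.24→253, 236 + 15.96 = 251.96→252, 229 + 21.84 = 250.84→251) → #fdfcfb

#fbf9f6, #fdfcfb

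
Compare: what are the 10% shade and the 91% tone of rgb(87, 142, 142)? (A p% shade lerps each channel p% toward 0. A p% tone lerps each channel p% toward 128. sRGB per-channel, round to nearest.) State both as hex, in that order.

10% shade:
  R: 87 + 0.1×(0−87) = 87 − 8.7 = 78.3 → 78
  G: 142 + 0.1×(0−142) = 142 − 14.2 = 127.8 → 128
  B: 142 + 0.1×(0−142) = 142 − 14.2 = 127.8 → 128
  → #4e8080
91% tone:
  R: 87 + 37.31 = 124.31 → 124
  G: 142 + 0.91×(128−142) = 142 − 12.74 = 129.26 → 129
  B: 142 − 12.74 = 129.26 → 129
  → #7c8181

#4e8080, #7c8181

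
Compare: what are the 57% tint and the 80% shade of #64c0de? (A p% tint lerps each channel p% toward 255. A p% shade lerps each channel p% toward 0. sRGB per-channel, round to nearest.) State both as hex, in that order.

#64c0de is rgb(100, 192, 222).
57% tint:
  R: 100 + 88.35 = 188.35 → 188
  G: 192 + 35.91 = 227.91 → 228
  B: 222 + 0.57×(255−222) = 222 + 18.81 = 240.81 → 241
  → #bce4f1
80% shade:
  R: 100 − 80 = 20 → 20
  G: 192 + 0.8×(0−192) = 192 − 153.6 = 38.4 → 38
  B: 222 − 177.6 = 44.4 → 44
  → #14262c

#bce4f1, #14262c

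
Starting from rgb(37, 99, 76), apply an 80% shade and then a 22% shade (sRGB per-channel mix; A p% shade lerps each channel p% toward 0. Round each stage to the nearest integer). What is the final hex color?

Per channel, c → c + 0.8(0 − c):
  R: 37 − 29.6 = 7.4 → 7
  G: 99 + 0.8×(0−99) = 99 − 79.2 = 19.8 → 20
  B: 76 + 0.8×(0−76) = 76 − 60.8 = 15.2 → 15
After the shade: rgb(7, 20, 15) = #07140F.
A 22% shade moves each channel 22% toward 0:
  R: 7 − 1.54 = 5.46 → 5
  G: 20 + 0.22×(0−20) = 20 − 4.4 = 15.6 → 16
  B: 15 + 0.22×(0−15) = 15 − 3.3 = 11.7 → 12
rgb(5, 16, 12) = #05100C.

#05100C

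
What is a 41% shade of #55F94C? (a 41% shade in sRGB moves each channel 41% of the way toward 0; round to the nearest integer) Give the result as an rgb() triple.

rgb(50, 147, 45)

#55F94C is rgb(85, 249, 76).
A 41% shade moves each channel 41% toward 0:
  R: 85 − 34.85 = 50.15 → 50
  G: 249 − 102.09 = 146.91 → 147
  B: 76 − 31.16 = 44.84 → 45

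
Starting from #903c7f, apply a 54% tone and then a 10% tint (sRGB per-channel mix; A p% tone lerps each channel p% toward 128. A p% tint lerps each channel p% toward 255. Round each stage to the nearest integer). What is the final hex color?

#903c7f is rgb(144, 60, 127).
Per channel, c → c + 0.54(128 − c):
  R: 144 + 0.54×(128−144) = 144 − 8.64 = 135.36 → 135
  G: 60 + 0.54×(128−60) = 60 + 36.72 = 96.72 → 97
  B: 127 + 0.54×(128−127) = 127 + 0.54 = 127.54 → 128
After the tone: rgb(135, 97, 128) = #876180.
A 10% tint moves each channel 10% toward 255:
  R: 135 + 12 = 147 → 147
  G: 97 + 0.1×(255−97) = 97 + 15.8 = 112.8 → 113
  B: 128 + 12.7 = 140.7 → 141
rgb(147, 113, 141) = #93718d.

#93718d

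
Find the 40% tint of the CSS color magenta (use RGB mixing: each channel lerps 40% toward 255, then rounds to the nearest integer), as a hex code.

#ff66ff

CSS magenta is rgb(255, 0, 255).
Lerp each channel 40% toward 255:
  R: 255 + 0.4×(255−255) = 255 + 0 = 255 → 255
  G: 0 + 102 = 102 → 102
  B: 255 + 0.4×(255−255) = 255 + 0 = 255 → 255
rgb(255, 102, 255) = #ff66ff.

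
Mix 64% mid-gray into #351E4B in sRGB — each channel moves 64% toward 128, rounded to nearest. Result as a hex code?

#655D6D

#351E4B is rgb(53, 30, 75).
Per channel, c → c + 0.64(128 − c):
  R: 53 + 48 = 101 → 101
  G: 30 + 0.64×(128−30) = 30 + 62.72 = 92.72 → 93
  B: 75 + 0.64×(128−75) = 75 + 33.92 = 108.92 → 109
rgb(101, 93, 109) = #655D6D.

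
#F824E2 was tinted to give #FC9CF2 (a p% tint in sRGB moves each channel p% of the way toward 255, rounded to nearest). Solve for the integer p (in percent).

#F824E2 is rgb(248, 36, 226); #FC9CF2 is rgb(252, 156, 242).
On the G channel (widest range): 156 ≈ 36 + (p/100)(255 − 36), so p ≈ 100×(156 − 36)/(255 − 36) = 12000/219 = 54.79.
p = 55 reproduces all three channels after rounding.

55%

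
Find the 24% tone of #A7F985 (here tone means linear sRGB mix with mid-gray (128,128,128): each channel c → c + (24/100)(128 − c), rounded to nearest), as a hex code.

#A7F985 is rgb(167, 249, 133).
Per channel, c → c + 0.24(128 − c):
  R: 167 − 9.36 = 157.64 → 158
  G: 249 − 29.04 = 219.96 → 220
  B: 133 − 1.2 = 131.8 → 132
rgb(158, 220, 132) = #9EDC84.

#9EDC84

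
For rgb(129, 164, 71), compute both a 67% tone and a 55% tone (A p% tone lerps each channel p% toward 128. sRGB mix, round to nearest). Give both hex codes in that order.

#808C6D, #809066

67% tone:
  R: 129 − 0.67 = 128.33 → 128
  G: 164 − 24.12 = 139.88 → 140
  B: 71 + 0.67×(128−71) = 71 + 38.19 = 109.19 → 109
  → #808C6D
55% tone:
  R: 129 + 0.55×(128−129) = 129 − 0.55 = 128.45 → 128
  G: 164 + 0.55×(128−164) = 164 − 19.8 = 144.2 → 144
  B: 71 + 0.55×(128−71) = 71 + 31.35 = 102.35 → 102
  → #809066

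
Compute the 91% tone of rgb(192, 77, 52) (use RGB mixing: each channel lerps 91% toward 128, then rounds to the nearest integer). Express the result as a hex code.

#867b79

A 91% tone moves each channel 91% toward 128:
  R: 192 + 0.91×(128−192) = 192 − 58.24 = 133.76 → 134
  G: 77 + 0.91×(128−77) = 77 + 46.41 = 123.41 → 123
  B: 52 + 0.91×(128−52) = 52 + 69.16 = 121.16 → 121
rgb(134, 123, 121) = #867b79.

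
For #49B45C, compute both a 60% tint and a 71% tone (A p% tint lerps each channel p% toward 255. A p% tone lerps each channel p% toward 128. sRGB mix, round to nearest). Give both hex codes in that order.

#B6E1BE, #708F76

#49B45C is rgb(73, 180, 92).
60% tint:
  R: 73 + 109.2 = 182.2 → 182
  G: 180 + 0.6×(255−180) = 180 + 45 = 225 → 225
  B: 92 + 97.8 = 189.8 → 190
  → #B6E1BE
71% tone:
  R: 73 + 0.71×(128−73) = 73 + 39.05 = 112.05 → 112
  G: 180 + 0.71×(128−180) = 180 − 36.92 = 143.08 → 143
  B: 92 + 25.56 = 117.56 → 118
  → #708F76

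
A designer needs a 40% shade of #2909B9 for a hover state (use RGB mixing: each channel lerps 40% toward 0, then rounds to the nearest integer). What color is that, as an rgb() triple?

rgb(25, 5, 111)

#2909B9 is rgb(41, 9, 185).
Lerp each channel 40% toward 0:
  R: 41 − 16.4 = 24.6 → 25
  G: 9 + 0.4×(0−9) = 9 − 3.6 = 5.4 → 5
  B: 185 + 0.4×(0−185) = 185 − 74 = 111 → 111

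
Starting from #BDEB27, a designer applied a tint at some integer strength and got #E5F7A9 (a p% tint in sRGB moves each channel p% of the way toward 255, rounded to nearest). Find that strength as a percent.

60%

#BDEB27 is rgb(189, 235, 39); #E5F7A9 is rgb(229, 247, 169).
On the B channel (widest range): 169 ≈ 39 + (p/100)(255 − 39), so p ≈ 100×(169 − 39)/(255 − 39) = 13000/216 = 60.19.
p = 60 reproduces all three channels after rounding.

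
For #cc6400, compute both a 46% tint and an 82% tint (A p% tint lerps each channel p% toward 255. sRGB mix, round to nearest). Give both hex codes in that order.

#e3ab75, #f6e3d1

#cc6400 is rgb(204, 100, 0).
46% tint:
  R: 204 + 23.46 = 227.46 → 227
  G: 100 + 71.3 = 171.3 → 171
  B: 0 + 117.3 = 117.3 → 117
  → #e3ab75
82% tint:
  R: 204 + 0.82×(255−204) = 204 + 41.82 = 245.82 → 246
  G: 100 + 0.82×(255−100) = 100 + 127.1 = 227.1 → 227
  B: 0 + 0.82×(255−0) = 0 + 209.1 = 209.1 → 209
  → #f6e3d1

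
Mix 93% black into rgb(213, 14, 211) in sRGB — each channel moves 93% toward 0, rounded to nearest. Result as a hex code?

A 93% shade moves each channel 93% toward 0:
  R: 213 + 0.93×(0−213) = 213 − 198.09 = 14.91 → 15
  G: 14 + 0.93×(0−14) = 14 − 13.02 = 0.98 → 1
  B: 211 + 0.93×(0−211) = 211 − 196.23 = 14.77 → 15
rgb(15, 1, 15) = #0f010f.

#0f010f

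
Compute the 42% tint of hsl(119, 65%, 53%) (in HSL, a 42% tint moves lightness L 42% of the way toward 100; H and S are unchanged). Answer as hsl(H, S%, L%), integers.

hsl(119, 65%, 73%)

L moves 42% from 53 toward 100: 53 + 19.74 = 72.74 → 73.
H and S are unchanged.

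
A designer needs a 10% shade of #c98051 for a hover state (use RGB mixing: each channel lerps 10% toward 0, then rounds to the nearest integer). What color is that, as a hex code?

#c98051 is rgb(201, 128, 81).
Lerp each channel 10% toward 0:
  R: 201 + 0.1×(0−201) = 201 − 20.1 = 180.9 → 181
  G: 128 + 0.1×(0−128) = 128 − 12.8 = 115.2 → 115
  B: 81 + 0.1×(0−81) = 81 − 8.1 = 72.9 → 73
rgb(181, 115, 73) = #b57349.

#b57349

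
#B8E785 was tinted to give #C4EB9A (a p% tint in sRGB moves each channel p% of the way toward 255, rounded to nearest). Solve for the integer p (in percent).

17%

#B8E785 is rgb(184, 231, 133); #C4EB9A is rgb(196, 235, 154).
On the B channel (widest range): 154 ≈ 133 + (p/100)(255 − 133), so p ≈ 100×(154 − 133)/(255 − 133) = 2100/122 = 17.21.
p = 17 reproduces all three channels after rounding.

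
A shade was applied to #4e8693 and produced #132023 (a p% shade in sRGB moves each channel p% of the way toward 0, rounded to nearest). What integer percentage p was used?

76%

#4e8693 is rgb(78, 134, 147); #132023 is rgb(19, 32, 35).
On the B channel (widest range): 35 ≈ 147 + (p/100)(0 − 147), so p ≈ 100×(35 − 147)/(0 − 147) = -11200/-147 = 76.19.
p = 76 reproduces all three channels after rounding.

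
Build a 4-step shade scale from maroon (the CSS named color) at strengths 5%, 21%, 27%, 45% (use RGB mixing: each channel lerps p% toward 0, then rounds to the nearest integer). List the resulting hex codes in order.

CSS maroon is rgb(128, 0, 0).
5%: (128 − 6.4 = 121.6→122, 0→0, 0→0) → #7A0000
21%: (128 − 26.88 = 101.12→101, 0→0, 0→0) → #650000
27%: (128 − 34.56 = 93.44→93, 0→0, 0→0) → #5D0000
45%: (128 − 57.6 = 70.4→70, 0→0, 0→0) → #460000

#7A0000, #650000, #5D0000, #460000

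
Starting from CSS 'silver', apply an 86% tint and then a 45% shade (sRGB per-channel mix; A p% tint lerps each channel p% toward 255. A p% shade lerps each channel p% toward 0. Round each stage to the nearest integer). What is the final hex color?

#878787

CSS silver is rgb(192, 192, 192).
Lerp each channel 86% toward 255:
  R: 192 + 54.18 = 246.18 → 246
  G: 192 + 54.18 = 246.18 → 246
  B: 192 + 0.86×(255−192) = 192 + 54.18 = 246.18 → 246
After the tint: rgb(246, 246, 246) = #F6F6F6.
A 45% shade moves each channel 45% toward 0:
  R: 246 + 0.45×(0−246) = 246 − 110.7 = 135.3 → 135
  G: 246 − 110.7 = 135.3 → 135
  B: 246 + 0.45×(0−246) = 246 − 110.7 = 135.3 → 135
rgb(135, 135, 135) = #878787.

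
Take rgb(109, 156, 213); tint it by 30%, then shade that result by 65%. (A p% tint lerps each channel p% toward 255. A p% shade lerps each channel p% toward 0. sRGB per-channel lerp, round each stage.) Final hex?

#36414F

Lerp each channel 30% toward 255:
  R: 109 + 43.8 = 152.8 → 153
  G: 156 + 0.3×(255−156) = 156 + 29.7 = 185.7 → 186
  B: 213 + 12.6 = 225.6 → 226
After the tint: rgb(153, 186, 226) = #99BAE2.
Lerp each channel 65% toward 0:
  R: 153 + 0.65×(0−153) = 153 − 99.45 = 53.55 → 54
  G: 186 + 0.65×(0−186) = 186 − 120.9 = 65.1 → 65
  B: 226 + 0.65×(0−226) = 226 − 146.9 = 79.1 → 79
rgb(54, 65, 79) = #36414F.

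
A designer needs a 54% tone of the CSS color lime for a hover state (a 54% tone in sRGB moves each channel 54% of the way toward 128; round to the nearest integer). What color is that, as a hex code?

#45ba45

CSS lime is rgb(0, 255, 0).
Per channel, c → c + 0.54(128 − c):
  R: 0 + 0.54×(128−0) = 0 + 69.12 = 69.12 → 69
  G: 255 + 0.54×(128−255) = 255 − 68.58 = 186.42 → 186
  B: 0 + 0.54×(128−0) = 0 + 69.12 = 69.12 → 69
rgb(69, 186, 69) = #45ba45.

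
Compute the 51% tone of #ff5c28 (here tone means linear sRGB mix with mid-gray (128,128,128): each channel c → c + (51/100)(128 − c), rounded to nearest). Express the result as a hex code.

#ff5c28 is rgb(255, 92, 40).
Lerp each channel 51% toward 128:
  R: 255 + 0.51×(128−255) = 255 − 64.77 = 190.23 → 190
  G: 92 + 18.36 = 110.36 → 110
  B: 40 + 0.51×(128−40) = 40 + 44.88 = 84.88 → 85
rgb(190, 110, 85) = #be6e55.

#be6e55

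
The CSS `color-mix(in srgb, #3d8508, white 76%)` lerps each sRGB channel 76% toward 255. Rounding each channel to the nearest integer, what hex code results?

#d0e2c4

#3d8508 is rgb(61, 133, 8).
Per channel, c → c + 0.76(255 − c):
  R: 61 + 0.76×(255−61) = 61 + 147.44 = 208.44 → 208
  G: 133 + 0.76×(255−133) = 133 + 92.72 = 225.72 → 226
  B: 8 + 0.76×(255−8) = 8 + 187.72 = 195.72 → 196
rgb(208, 226, 196) = #d0e2c4.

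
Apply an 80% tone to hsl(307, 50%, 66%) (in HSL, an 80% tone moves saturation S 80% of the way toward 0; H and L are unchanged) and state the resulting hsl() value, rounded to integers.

hsl(307, 10%, 66%)

S moves 80% from 50 toward 0: 50 − 40 = 10 → 10.
H and L are unchanged.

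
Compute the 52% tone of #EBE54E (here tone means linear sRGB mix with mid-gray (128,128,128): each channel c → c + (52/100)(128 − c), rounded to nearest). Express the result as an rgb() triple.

#EBE54E is rgb(235, 229, 78).
Lerp each channel 52% toward 128:
  R: 235 + 0.52×(128−235) = 235 − 55.64 = 179.36 → 179
  G: 229 + 0.52×(128−229) = 229 − 52.52 = 176.48 → 176
  B: 78 + 0.52×(128−78) = 78 + 26 = 104 → 104

rgb(179, 176, 104)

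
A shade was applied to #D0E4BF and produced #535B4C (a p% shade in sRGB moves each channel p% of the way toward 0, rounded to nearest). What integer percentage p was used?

60%

#D0E4BF is rgb(208, 228, 191); #535B4C is rgb(83, 91, 76).
On the G channel (widest range): 91 ≈ 228 + (p/100)(0 − 228), so p ≈ 100×(91 − 228)/(0 − 228) = -13700/-228 = 60.09.
p = 60 reproduces all three channels after rounding.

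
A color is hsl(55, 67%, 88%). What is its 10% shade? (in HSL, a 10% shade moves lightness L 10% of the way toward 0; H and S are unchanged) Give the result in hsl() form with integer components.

hsl(55, 67%, 79%)

L moves 10% from 88 toward 0: 88 − 8.8 = 79.2 → 79.
H and S are unchanged.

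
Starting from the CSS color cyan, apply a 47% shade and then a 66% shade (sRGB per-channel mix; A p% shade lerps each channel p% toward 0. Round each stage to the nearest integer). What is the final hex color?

#002E2E

CSS cyan is rgb(0, 255, 255).
A 47% shade moves each channel 47% toward 0:
  R: 0 + 0.47×(0−0) = 0 + 0 = 0 → 0
  G: 255 + 0.47×(0−255) = 255 − 119.85 = 135.15 → 135
  B: 255 + 0.47×(0−255) = 255 − 119.85 = 135.15 → 135
After the shade: rgb(0, 135, 135) = #008787.
Lerp each channel 66% toward 0:
  R: 0 + 0 = 0 → 0
  G: 135 + 0.66×(0−135) = 135 − 89.1 = 45.9 → 46
  B: 135 + 0.66×(0−135) = 135 − 89.1 = 45.9 → 46
rgb(0, 46, 46) = #002E2E.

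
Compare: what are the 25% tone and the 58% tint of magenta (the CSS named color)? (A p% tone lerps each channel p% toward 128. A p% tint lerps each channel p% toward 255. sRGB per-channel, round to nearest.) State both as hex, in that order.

CSS magenta is rgb(255, 0, 255).
25% tone:
  R: 255 + 0.25×(128−255) = 255 − 31.75 = 223.25 → 223
  G: 0 + 0.25×(128−0) = 0 + 32 = 32 → 32
  B: 255 − 31.75 = 223.25 → 223
  → #DF20DF
58% tint:
  R: 255 + 0 = 255 → 255
  G: 0 + 0.58×(255−0) = 0 + 147.9 = 147.9 → 148
  B: 255 + 0 = 255 → 255
  → #FF94FF

#DF20DF, #FF94FF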